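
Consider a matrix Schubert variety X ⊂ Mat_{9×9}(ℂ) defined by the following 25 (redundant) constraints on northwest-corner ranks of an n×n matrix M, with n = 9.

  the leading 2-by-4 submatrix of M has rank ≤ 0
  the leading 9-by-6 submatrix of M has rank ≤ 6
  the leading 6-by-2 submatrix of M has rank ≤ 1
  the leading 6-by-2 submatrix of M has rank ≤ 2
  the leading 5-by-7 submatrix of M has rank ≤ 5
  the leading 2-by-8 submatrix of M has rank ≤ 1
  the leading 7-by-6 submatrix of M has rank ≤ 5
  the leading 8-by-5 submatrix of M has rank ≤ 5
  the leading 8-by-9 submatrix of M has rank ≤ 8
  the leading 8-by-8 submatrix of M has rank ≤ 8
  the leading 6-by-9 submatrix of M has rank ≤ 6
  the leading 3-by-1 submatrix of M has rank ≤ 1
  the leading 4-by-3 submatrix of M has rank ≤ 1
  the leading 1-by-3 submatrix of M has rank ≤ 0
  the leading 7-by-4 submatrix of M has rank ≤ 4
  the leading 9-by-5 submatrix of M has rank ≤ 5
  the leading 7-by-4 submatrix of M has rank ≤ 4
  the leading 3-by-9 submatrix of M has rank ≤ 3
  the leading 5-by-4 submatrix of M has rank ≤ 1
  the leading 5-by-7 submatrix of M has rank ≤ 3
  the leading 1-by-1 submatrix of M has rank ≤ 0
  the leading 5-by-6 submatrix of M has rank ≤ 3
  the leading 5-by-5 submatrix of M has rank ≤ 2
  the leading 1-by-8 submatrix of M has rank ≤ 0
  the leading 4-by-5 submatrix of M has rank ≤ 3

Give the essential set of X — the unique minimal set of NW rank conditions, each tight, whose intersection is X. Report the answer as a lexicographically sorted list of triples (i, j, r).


Recovering R(i,j) via the rank-extension bound from the 25 conditions:

  i=1: 0, 0, 0, 0, 0, 0, 0, 0, 1
  i=2: 0, 0, 0, 0, 1, 1, 1, 1, 2
  i=3: 1, 1, 1, 1, 2, 2, 2, 2, 3
  i=4: 1, 1, 1, 1, 2, 3, 3, 3, 4
  i=5: 1, 1, 1, 1, 2, 3, 3, 4, 5
  i=6: 1, 1, 2, 2, 3, 4, 4, 5, 6
  i=7: 1, 2, 3, 3, 4, 5, 5, 6, 7
  i=8: 1, 2, 3, 4, 5, 6, 6, 7, 8
  i=9: 1, 2, 3, 4, 5, 6, 7, 8, 9

reading off 1-entries of Δ²R: w = (9, 5, 1, 6, 8, 3, 2, 4, 7).

|D(w)|=20, |Ess(w)|=5:

[(1, 8, 0), (2, 4, 0), (5, 4, 1), (5, 7, 3), (6, 2, 1)]


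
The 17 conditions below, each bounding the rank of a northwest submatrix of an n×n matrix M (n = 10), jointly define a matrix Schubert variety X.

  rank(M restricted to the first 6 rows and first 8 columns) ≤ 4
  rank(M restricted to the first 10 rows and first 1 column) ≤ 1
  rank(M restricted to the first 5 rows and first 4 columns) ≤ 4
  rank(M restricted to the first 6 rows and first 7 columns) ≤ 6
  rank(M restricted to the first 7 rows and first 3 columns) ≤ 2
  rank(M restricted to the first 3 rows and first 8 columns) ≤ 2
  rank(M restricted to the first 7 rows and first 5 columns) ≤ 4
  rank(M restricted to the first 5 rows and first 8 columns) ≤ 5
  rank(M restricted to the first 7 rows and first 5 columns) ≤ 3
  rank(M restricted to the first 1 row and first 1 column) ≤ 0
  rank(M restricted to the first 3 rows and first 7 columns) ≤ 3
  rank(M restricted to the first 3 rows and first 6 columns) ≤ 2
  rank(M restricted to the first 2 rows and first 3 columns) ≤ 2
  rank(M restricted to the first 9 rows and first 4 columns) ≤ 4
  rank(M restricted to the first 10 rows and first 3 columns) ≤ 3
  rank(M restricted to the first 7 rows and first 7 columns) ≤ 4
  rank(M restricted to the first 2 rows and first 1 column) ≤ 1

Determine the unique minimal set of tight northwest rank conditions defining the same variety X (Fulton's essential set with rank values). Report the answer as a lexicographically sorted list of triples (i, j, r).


Propagating the 17 rank bounds to every northwest block:

  0 | 1 | 1 | 1 | 1 | 1 | 1 | 1 | 1 | 1
  1 | 2 | 2 | 2 | 2 | 2 | 2 | 2 | 2 | 2
  1 | 2 | 2 | 2 | 2 | 2 | 2 | 2 | 3 | 3
  1 | 2 | 2 | 3 | 3 | 3 | 3 | 3 | 4 | 4
  1 | 2 | 2 | 3 | 3 | 4 | 4 | 4 | 5 | 5
  1 | 2 | 2 | 3 | 3 | 4 | 4 | 4 | 5 | 6
  1 | 2 | 2 | 3 | 3 | 4 | 4 | 5 | 6 | 7
  1 | 2 | 3 | 4 | 4 | 5 | 5 | 6 | 7 | 8
  1 | 2 | 3 | 4 | 5 | 6 | 6 | 7 | 8 | 9
  1 | 2 | 3 | 4 | 5 | 6 | 7 | 8 | 9 | 10

so w = (2, 1, 9, 4, 6, 10, 8, 3, 5, 7).

Rothe diagram D(w) (17 cells), 6 SE-corners (essential conditions):

[(1, 1, 0), (3, 8, 2), (6, 8, 4), (7, 3, 2), (7, 5, 3), (7, 7, 4)]


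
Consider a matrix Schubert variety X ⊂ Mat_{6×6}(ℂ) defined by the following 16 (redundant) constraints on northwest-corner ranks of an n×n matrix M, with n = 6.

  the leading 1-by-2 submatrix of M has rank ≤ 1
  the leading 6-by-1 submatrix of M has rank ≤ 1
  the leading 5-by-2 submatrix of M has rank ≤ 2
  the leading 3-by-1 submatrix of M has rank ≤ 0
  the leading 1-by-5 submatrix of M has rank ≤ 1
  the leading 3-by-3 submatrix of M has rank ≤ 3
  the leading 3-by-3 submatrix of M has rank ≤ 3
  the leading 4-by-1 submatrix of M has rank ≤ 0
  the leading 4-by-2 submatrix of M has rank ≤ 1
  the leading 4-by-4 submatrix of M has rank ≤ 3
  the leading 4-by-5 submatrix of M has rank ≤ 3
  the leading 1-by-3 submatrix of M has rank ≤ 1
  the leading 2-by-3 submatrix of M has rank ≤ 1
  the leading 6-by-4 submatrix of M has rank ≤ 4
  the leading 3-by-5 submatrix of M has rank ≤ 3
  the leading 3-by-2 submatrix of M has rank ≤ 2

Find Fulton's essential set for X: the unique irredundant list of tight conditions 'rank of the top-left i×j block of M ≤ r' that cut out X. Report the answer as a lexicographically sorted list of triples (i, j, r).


The tightest implied rank at each (i,j), from the 16 conditions:

  row 1: 0  1  1  1  1  1
  row 2: 0  1  1  2  2  2
  row 3: 0  1  2  3  3  3
  row 4: 0  1  2  3  3  4
  row 5: 1  2  3  4  4  5
  row 6: 1  2  3  4  5  6

the unique w with this rank table is (2, 4, 3, 6, 1, 5).

D(w) has 6 cells with 3 SE-corners; essential set:

[(2, 3, 1), (4, 1, 0), (4, 5, 3)]


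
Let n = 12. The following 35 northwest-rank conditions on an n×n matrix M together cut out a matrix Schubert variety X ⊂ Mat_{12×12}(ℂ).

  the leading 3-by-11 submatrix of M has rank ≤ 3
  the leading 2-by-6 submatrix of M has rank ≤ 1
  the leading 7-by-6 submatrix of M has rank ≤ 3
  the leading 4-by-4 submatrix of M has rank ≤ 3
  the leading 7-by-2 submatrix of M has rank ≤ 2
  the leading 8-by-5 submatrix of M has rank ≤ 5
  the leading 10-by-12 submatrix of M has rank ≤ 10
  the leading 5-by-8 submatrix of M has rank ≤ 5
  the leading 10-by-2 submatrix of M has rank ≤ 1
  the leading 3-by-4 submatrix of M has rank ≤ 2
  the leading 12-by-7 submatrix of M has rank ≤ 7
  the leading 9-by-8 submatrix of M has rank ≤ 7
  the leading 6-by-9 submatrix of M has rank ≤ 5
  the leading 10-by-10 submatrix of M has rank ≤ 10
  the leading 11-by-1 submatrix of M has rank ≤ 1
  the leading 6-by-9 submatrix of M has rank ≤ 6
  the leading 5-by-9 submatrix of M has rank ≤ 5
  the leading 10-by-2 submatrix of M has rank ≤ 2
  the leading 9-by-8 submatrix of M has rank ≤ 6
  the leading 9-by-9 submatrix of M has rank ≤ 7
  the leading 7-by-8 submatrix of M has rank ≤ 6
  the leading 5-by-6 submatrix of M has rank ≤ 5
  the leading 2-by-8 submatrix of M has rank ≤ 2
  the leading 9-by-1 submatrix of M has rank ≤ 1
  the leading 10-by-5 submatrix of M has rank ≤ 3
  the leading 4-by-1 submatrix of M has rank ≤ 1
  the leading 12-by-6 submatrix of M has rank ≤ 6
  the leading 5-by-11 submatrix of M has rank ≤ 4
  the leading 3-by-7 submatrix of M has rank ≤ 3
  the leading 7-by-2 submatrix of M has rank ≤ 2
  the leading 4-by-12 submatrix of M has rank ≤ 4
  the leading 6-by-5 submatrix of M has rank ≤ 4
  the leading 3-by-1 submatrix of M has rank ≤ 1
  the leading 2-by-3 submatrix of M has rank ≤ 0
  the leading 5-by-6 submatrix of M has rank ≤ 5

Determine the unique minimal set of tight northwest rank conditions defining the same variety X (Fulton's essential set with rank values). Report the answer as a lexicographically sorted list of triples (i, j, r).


Propagating the 35 rank bounds to every northwest block:

  R[1]: 0, 0, 0, 1, 1, 1, 1, 1, 1, 1, 1, 1
  R[2]: 0, 0, 0, 1, 1, 1, 2, 2, 2, 2, 2, 2
  R[3]: 1, 1, 1, 2, 2, 2, 3, 3, 3, 3, 3, 3
  R[4]: 1, 1, 2, 3, 3, 3, 4, 4, 4, 4, 4, 4
  R[5]: 1, 1, 2, 3, 3, 3, 4, 4, 4, 4, 4, 5
  R[6]: 1, 1, 2, 3, 3, 3, 4, 5, 5, 5, 5, 6
  R[7]: 1, 1, 2, 3, 3, 3, 4, 5, 6, 6, 6, 7
  R[8]: 1, 1, 2, 3, 3, 4, 5, 6, 7, 7, 7, 8
  R[9]: 1, 1, 2, 3, 3, 4, 5, 6, 7, 8, 8, 9
  R[10]: 1, 1, 2, 3, 3, 4, 5, 6, 7, 8, 9, 10
  R[11]: 1, 2, 3, 4, 4, 5, 6, 7, 8, 9, 10, 11
  R[12]: 1, 2, 3, 4, 5, 6, 7, 8, 9, 10, 11, 12

the unique w with this rank table is (4, 7, 1, 3, 12, 8, 9, 6, 10, 11, 2, 5).

Fulton essential set (6 of the 28 Rothe cells):

[(2, 3, 0), (2, 6, 1), (5, 11, 4), (7, 6, 3), (10, 2, 1), (10, 5, 3)]


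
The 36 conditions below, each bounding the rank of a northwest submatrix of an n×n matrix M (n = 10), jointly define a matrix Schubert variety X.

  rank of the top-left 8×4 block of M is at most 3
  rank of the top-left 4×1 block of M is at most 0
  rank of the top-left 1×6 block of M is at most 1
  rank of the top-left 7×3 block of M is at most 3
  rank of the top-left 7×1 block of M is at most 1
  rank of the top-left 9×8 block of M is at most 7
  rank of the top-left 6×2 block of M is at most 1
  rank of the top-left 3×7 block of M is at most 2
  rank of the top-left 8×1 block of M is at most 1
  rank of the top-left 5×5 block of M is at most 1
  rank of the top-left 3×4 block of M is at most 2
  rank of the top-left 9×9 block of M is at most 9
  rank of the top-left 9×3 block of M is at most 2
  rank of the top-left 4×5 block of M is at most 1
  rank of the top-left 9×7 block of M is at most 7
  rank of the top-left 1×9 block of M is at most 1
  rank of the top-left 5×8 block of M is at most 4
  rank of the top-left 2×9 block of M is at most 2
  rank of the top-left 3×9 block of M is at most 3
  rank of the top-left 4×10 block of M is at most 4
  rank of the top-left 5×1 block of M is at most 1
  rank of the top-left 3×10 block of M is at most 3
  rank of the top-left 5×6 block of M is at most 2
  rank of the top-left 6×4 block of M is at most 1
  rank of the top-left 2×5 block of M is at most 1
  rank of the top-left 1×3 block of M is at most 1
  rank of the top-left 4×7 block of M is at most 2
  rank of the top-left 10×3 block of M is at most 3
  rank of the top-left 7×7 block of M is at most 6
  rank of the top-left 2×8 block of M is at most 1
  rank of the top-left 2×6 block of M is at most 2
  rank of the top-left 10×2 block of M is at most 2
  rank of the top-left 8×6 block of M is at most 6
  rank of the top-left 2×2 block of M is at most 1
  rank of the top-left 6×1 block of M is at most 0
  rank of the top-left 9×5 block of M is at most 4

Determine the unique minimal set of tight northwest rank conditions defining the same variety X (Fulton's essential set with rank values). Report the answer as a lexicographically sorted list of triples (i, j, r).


Computing R[i][j] = min implied NW-rank bound (n=10, 36 conditions):

  R[1]: 0  1  1  1  1  1  1  1  1  1
  R[2]: 0  1  1  1  1  1  1  1  2  2
  R[3]: 0  1  1  1  1  2  2  2  3  3
  R[4]: 0  1  1  1  1  2  2  3  4  4
  R[5]: 0  1  1  1  1  2  3  4  5  5
  R[6]: 0  1  1  1  2  3  4  5  6  6
  R[7]: 1  2  2  2  3  4  5  6  7  7
  R[8]: 1  2  2  3  4  5  6  7  8  8
  R[9]: 1  2  2  3  4  5  6  7  8  9
  R[10]: 1  2  3  4  5  6  7  8  9  10

hence w(1..10) = (2, 9, 6, 8, 7, 5, 1, 4, 10, 3).

|D(w)|=26, |Ess(w)|=6:

[(2, 8, 1), (4, 7, 2), (5, 5, 1), (6, 1, 0), (6, 4, 1), (9, 3, 2)]


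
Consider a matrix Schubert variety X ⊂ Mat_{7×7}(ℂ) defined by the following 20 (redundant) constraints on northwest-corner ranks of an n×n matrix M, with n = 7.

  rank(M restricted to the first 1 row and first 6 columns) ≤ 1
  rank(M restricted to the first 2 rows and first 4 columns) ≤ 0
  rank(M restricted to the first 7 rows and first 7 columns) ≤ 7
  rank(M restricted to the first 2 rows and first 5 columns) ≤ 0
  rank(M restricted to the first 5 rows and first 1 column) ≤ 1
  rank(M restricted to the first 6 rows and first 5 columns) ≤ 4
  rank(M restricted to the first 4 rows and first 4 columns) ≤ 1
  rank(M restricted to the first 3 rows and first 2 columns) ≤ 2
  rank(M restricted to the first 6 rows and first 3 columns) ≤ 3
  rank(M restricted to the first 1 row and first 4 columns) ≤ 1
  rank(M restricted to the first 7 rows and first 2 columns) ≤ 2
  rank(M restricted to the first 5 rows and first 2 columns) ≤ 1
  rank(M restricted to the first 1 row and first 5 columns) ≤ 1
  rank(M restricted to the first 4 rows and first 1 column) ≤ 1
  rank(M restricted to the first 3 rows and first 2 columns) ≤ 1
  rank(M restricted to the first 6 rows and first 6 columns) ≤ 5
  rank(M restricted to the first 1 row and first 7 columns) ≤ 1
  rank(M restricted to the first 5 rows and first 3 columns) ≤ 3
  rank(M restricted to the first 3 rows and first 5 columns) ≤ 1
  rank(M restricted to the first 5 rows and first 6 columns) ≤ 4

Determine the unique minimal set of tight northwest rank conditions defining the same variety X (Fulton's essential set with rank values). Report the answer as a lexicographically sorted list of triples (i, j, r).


The tightest implied rank at each (i,j), from the 20 conditions:

  R[1]: 0 0 0 0 0 1 1
  R[2]: 0 0 0 0 0 1 2
  R[3]: 1 1 1 1 1 2 3
  R[4]: 1 1 1 1 2 3 4
  R[5]: 1 1 2 2 3 4 5
  R[6]: 1 2 3 3 4 5 6
  R[7]: 1 2 3 4 5 6 7

so w = (6, 7, 1, 5, 3, 2, 4).

Rothe diagram D(w) (14 cells), 3 SE-corners (essential conditions):

[(2, 5, 0), (4, 4, 1), (5, 2, 1)]


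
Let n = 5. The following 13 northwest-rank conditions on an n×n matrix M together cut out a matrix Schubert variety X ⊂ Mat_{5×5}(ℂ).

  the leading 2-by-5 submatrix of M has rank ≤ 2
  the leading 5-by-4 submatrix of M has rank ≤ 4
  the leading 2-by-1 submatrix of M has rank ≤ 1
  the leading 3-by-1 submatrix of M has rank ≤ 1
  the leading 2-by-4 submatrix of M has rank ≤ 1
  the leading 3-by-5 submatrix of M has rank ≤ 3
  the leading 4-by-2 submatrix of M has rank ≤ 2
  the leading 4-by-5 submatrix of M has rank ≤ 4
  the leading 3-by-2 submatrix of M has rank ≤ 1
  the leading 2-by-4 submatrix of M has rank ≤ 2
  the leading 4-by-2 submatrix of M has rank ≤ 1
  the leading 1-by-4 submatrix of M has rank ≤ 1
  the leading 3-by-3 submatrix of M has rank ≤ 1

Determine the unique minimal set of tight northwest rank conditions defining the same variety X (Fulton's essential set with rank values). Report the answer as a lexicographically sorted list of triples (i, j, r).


The tightest implied rank at each (i,j), from the 13 conditions:

  R[1]: 1  1  1  1  1
  R[2]: 1  1  1  1  2
  R[3]: 1  1  1  2  3
  R[4]: 1  1  2  3  4
  R[5]: 1  2  3  4  5

hence w(1..5) = (1, 5, 4, 3, 2).

Fulton essential set (3 of the 6 Rothe cells):

[(2, 4, 1), (3, 3, 1), (4, 2, 1)]


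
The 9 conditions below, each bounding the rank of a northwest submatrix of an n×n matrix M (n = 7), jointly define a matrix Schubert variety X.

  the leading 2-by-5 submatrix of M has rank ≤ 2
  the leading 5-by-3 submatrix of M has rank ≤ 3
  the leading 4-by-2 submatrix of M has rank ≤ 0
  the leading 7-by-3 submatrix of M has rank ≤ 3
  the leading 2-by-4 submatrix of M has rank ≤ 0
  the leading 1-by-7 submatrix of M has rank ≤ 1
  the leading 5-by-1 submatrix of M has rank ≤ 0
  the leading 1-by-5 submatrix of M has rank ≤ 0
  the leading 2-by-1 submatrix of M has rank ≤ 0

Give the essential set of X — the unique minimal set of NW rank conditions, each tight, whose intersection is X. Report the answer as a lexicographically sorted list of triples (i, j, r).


Reconstructing r_w from the 9 given conditions:

  0  0  0  0  0  1  1
  0  0  0  0  1  2  2
  0  0  1  1  2  3  3
  0  0  1  2  3  4  4
  0  1  2  3  4  5  5
  1  2  3  4  5  6  6
  1  2  3  4  5  6  7

the unique w with this rank table is (6, 5, 3, 4, 2, 1, 7).

ℓ(w)=14; the 4 essential cells (i,j,r):

[(1, 5, 0), (2, 4, 0), (4, 2, 0), (5, 1, 0)]


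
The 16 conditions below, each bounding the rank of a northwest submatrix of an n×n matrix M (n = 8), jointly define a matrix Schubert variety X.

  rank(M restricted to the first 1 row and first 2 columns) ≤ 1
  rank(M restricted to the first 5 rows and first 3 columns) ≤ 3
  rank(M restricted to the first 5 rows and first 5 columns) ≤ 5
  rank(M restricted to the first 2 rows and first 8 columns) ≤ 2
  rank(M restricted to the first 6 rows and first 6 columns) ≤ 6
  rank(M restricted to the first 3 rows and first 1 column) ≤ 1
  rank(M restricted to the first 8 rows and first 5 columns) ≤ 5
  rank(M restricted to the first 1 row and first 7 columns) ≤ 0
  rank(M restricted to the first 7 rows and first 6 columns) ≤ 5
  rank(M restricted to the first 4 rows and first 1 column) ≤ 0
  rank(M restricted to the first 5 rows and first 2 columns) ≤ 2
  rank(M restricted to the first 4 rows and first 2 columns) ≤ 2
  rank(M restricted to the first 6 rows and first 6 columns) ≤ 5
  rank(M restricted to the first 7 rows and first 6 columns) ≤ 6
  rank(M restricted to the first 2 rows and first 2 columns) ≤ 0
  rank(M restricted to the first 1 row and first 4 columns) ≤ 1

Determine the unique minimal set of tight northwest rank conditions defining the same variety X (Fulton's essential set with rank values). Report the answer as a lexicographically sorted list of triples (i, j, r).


Recovering R(i,j) via the rank-extension bound from the 16 conditions:

  row 1: 0, 0, 0, 0, 0, 0, 0, 1
  row 2: 0, 0, 1, 1, 1, 1, 1, 2
  row 3: 0, 1, 2, 2, 2, 2, 2, 3
  row 4: 0, 1, 2, 3, 3, 3, 3, 4
  row 5: 1, 2, 3, 4, 4, 4, 4, 5
  row 6: 1, 2, 3, 4, 5, 5, 5, 6
  row 7: 1, 2, 3, 4, 5, 5, 6, 7
  row 8: 1, 2, 3, 4, 5, 6, 7, 8

hence w(1..8) = (8, 3, 2, 4, 1, 5, 7, 6).

4 SE-corners of the 12-cell Rothe diagram give Ess(w):

[(1, 7, 0), (2, 2, 0), (4, 1, 0), (7, 6, 5)]


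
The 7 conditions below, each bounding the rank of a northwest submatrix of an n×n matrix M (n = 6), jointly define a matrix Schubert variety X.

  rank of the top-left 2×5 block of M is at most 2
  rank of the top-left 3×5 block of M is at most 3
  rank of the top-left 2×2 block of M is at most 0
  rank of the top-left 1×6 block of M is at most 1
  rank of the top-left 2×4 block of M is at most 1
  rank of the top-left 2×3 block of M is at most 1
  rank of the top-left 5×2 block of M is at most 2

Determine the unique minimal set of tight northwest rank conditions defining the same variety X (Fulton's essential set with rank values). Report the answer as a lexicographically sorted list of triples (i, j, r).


Reconstructing r_w from the 7 given conditions:

  R[1]: 0 0 1 1 1 1
  R[2]: 0 0 1 1 2 2
  R[3]: 1 1 2 2 3 3
  R[4]: 1 2 3 3 4 4
  R[5]: 1 2 3 4 5 5
  R[6]: 1 2 3 4 5 6

reading off 1-entries of Δ²R: w = (3, 5, 1, 2, 4, 6).

2 SE-corners of the 5-cell Rothe diagram give Ess(w):

[(2, 2, 0), (2, 4, 1)]


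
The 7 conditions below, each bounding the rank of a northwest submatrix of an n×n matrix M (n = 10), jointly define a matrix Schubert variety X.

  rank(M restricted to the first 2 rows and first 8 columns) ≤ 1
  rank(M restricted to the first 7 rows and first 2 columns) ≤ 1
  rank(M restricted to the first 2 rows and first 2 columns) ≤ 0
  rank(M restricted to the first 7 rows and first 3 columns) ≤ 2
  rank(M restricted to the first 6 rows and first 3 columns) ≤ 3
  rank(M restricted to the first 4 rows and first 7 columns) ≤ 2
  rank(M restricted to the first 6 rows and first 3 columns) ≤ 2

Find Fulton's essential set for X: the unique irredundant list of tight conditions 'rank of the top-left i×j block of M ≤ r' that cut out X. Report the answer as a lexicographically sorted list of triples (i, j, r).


Recovering R(i,j) via the rank-extension bound from the 7 conditions:

  R[1]: 0 0 1 1 1 1 1 1 1 1
  R[2]: 0 0 1 1 1 1 1 1 2 2
  R[3]: 1 1 2 2 2 2 2 2 3 3
  R[4]: 1 1 2 2 2 2 2 3 4 4
  R[5]: 1 1 2 3 3 3 3 4 5 5
  R[6]: 1 1 2 3 4 4 4 5 6 6
  R[7]: 1 1 2 3 4 5 5 6 7 7
  R[8]: 1 2 3 4 5 6 6 7 8 8
  R[9]: 1 2 3 4 5 6 7 8 9 9
  R[10]: 1 2 3 4 5 6 7 8 9 10

giving w = (3, 9, 1, 8, 4, 5, 6, 2, 7, 10) via Δ²R.

Rothe diagram D(w) (17 cells), 4 SE-corners (essential conditions):

[(2, 2, 0), (2, 8, 1), (4, 7, 2), (7, 2, 1)]


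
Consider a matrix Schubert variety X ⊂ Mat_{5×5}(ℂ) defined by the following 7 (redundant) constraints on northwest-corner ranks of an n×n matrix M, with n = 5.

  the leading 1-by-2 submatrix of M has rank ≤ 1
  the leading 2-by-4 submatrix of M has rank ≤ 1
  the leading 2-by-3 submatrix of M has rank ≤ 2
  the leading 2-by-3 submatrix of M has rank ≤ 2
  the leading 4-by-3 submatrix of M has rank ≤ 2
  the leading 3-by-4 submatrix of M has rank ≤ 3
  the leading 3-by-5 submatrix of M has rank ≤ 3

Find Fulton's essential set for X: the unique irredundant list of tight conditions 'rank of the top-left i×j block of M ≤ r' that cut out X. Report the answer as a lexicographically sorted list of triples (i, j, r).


Computing R[i][j] = min implied NW-rank bound (n=5, 7 conditions):

  1 | 1 | 1 | 1 | 1
  1 | 1 | 1 | 1 | 2
  1 | 2 | 2 | 2 | 3
  1 | 2 | 2 | 3 | 4
  1 | 2 | 3 | 4 | 5

reading off 1-entries of Δ²R: w = (1, 5, 2, 4, 3).

Fulton essential set (2 of the 4 Rothe cells):

[(2, 4, 1), (4, 3, 2)]


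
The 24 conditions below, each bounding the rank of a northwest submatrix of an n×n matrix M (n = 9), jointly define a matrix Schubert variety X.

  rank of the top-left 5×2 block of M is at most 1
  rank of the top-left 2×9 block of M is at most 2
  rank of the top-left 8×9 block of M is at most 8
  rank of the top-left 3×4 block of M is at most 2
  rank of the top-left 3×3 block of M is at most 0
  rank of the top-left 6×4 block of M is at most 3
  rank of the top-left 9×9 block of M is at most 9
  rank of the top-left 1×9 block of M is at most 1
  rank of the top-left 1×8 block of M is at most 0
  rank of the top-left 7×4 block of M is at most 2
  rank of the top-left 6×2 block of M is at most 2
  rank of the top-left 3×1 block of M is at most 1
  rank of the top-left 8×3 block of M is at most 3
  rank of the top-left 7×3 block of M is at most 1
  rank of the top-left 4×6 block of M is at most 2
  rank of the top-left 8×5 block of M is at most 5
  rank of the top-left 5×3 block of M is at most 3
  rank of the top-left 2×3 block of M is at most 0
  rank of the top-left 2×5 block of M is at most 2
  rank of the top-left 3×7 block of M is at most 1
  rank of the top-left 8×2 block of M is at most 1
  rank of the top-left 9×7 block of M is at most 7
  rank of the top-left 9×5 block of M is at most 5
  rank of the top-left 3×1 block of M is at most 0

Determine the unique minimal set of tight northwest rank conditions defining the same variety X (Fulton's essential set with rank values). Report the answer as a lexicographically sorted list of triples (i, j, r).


The tightest implied rank at each (i,j), from the 24 conditions:

  0 | 0 | 0 | 0 | 0 | 0 | 0 | 0 | 1
  0 | 0 | 0 | 1 | 1 | 1 | 1 | 1 | 2
  0 | 0 | 0 | 1 | 1 | 1 | 1 | 2 | 3
  1 | 1 | 1 | 2 | 2 | 2 | 2 | 3 | 4
  1 | 1 | 1 | 2 | 3 | 3 | 3 | 4 | 5
  1 | 1 | 1 | 2 | 3 | 4 | 4 | 5 | 6
  1 | 1 | 1 | 2 | 3 | 4 | 5 | 6 | 7
  1 | 1 | 2 | 3 | 4 | 5 | 6 | 7 | 8
  1 | 2 | 3 | 4 | 5 | 6 | 7 | 8 | 9

so w = (9, 4, 8, 1, 5, 6, 7, 3, 2).

Rothe diagram D(w) (24 cells), 5 SE-corners (essential conditions):

[(1, 8, 0), (3, 3, 0), (3, 7, 1), (7, 3, 1), (8, 2, 1)]


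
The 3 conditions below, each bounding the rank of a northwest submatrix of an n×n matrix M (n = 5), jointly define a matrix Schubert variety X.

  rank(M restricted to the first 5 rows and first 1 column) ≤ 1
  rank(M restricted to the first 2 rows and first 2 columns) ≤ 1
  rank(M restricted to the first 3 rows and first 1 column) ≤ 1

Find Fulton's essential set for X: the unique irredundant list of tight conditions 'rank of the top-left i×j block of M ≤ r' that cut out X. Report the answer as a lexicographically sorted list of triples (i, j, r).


The tightest implied rank at each (i,j), from the 3 conditions:

  row 1: 1, 1, 1, 1, 1
  row 2: 1, 1, 2, 2, 2
  row 3: 1, 2, 3, 3, 3
  row 4: 1, 2, 3, 4, 4
  row 5: 1, 2, 3, 4, 5

reading off 1-entries of Δ²R: w = (1, 3, 2, 4, 5).

ℓ(w)=1; the 1 essential cell (i,j,r):

[(2, 2, 1)]


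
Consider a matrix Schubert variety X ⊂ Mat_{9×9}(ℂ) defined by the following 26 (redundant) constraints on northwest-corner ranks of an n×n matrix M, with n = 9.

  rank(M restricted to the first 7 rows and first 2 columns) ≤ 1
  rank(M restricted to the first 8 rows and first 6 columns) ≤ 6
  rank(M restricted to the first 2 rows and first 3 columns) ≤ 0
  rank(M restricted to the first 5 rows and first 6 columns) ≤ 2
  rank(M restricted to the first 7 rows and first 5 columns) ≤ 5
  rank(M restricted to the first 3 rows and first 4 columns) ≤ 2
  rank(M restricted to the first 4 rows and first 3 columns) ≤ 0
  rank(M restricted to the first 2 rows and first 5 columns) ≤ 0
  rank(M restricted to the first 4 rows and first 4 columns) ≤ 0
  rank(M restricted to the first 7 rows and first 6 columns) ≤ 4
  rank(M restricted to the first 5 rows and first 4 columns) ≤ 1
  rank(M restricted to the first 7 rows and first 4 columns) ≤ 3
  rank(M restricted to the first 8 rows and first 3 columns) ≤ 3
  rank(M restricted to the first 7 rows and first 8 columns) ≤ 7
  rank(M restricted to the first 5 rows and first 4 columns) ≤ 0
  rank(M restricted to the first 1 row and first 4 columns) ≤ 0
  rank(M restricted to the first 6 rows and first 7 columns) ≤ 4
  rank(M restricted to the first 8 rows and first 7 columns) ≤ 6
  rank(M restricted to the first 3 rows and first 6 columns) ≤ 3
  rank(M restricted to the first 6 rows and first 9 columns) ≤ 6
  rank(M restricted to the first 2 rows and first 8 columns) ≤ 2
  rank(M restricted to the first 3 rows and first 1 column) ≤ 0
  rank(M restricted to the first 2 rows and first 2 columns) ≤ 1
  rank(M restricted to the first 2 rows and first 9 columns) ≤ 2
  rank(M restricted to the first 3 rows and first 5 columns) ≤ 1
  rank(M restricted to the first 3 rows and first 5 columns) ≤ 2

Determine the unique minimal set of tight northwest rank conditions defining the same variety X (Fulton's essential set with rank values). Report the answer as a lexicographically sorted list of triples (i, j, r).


Propagating the 26 rank bounds to every northwest block:

  i=1: 0 0 0 0 0 1 1 1 1
  i=2: 0 0 0 0 0 1 2 2 2
  i=3: 0 0 0 0 1 2 3 3 3
  i=4: 0 0 0 0 1 2 3 4 4
  i=5: 0 0 0 0 1 2 3 4 5
  i=6: 1 1 1 1 2 3 4 5 6
  i=7: 1 1 2 2 3 4 5 6 7
  i=8: 1 2 3 3 4 5 6 7 8
  i=9: 1 2 3 4 5 6 7 8 9

giving w = (6, 7, 5, 8, 9, 1, 3, 2, 4) via Δ²R.

Rothe diagram D(w) (23 cells), 3 SE-corners (essential conditions):

[(2, 5, 0), (5, 4, 0), (7, 2, 1)]


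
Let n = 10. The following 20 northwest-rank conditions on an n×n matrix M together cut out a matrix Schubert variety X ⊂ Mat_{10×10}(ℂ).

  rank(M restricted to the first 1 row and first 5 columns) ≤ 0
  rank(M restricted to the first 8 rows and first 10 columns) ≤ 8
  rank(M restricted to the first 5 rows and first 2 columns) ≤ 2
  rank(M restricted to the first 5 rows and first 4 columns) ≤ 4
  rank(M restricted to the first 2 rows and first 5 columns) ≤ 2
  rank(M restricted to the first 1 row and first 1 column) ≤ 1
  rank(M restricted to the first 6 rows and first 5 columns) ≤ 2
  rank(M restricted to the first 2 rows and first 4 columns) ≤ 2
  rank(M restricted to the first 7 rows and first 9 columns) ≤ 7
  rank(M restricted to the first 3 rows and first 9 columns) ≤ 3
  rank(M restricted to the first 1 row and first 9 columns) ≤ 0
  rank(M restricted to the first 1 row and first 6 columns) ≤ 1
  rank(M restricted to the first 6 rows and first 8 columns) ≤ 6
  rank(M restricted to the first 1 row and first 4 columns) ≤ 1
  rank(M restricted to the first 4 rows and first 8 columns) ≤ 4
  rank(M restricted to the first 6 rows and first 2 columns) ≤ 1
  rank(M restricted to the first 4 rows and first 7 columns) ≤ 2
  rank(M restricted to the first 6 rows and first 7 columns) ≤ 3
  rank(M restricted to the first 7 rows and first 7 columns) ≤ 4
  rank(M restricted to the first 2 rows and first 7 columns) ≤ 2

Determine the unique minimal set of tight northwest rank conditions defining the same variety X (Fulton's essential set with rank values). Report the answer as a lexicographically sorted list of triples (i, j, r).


The tightest implied rank at each (i,j), from the 20 conditions:

  i=1: 0  0  0  0  0  0  0  0  0  1
  i=2: 1  1  1  1  1  1  1  1  1  2
  i=3: 1  1  2  2  2  2  2  2  2  3
  i=4: 1  1  2  2  2  2  2  3  3  4
  i=5: 1  1  2  2  2  3  3  4  4  5
  i=6: 1  1  2  2  2  3  3  4  5  6
  i=7: 1  2  3  3  3  4  4  5  6  7
  i=8: 1  2  3  4  4  5  5  6  7  8
  i=9: 1  2  3  4  5  6  6  7  8  9
  i=10: 1  2  3  4  5  6  7  8  9  10

reading off 1-entries of Δ²R: w = (10, 1, 3, 8, 6, 9, 2, 4, 5, 7).

|D(w)|=22, |Ess(w)|=5:

[(1, 9, 0), (4, 7, 2), (6, 2, 1), (6, 5, 2), (6, 7, 3)]


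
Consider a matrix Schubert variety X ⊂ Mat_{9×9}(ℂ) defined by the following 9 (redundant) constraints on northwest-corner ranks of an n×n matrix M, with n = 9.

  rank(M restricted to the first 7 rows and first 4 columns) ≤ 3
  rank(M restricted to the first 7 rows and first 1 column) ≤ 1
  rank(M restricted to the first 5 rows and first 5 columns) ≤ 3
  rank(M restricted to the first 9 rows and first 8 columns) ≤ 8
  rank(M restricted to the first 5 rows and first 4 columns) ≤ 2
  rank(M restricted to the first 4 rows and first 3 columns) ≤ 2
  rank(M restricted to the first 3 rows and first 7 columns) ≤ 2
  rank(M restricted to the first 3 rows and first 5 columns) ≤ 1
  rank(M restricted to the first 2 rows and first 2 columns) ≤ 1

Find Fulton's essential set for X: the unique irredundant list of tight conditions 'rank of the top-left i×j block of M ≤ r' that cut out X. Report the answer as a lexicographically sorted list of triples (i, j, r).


Propagating the 9 rank bounds to every northwest block:

  i=1: 1, 1, 1, 1, 1, 1, 1, 1, 1
  i=2: 1, 1, 1, 1, 1, 2, 2, 2, 2
  i=3: 1, 1, 1, 1, 1, 2, 2, 3, 3
  i=4: 1, 2, 2, 2, 2, 3, 3, 4, 4
  i=5: 1, 2, 2, 2, 3, 4, 4, 5, 5
  i=6: 1, 2, 3, 3, 4, 5, 5, 6, 6
  i=7: 1, 2, 3, 3, 4, 5, 6, 7, 7
  i=8: 1, 2, 3, 4, 5, 6, 7, 8, 8
  i=9: 1, 2, 3, 4, 5, 6, 7, 8, 9

hence w(1..9) = (1, 6, 8, 2, 5, 3, 7, 4, 9).

Fulton essential set (4 of the 12 Rothe cells):

[(3, 5, 1), (3, 7, 2), (5, 4, 2), (7, 4, 3)]


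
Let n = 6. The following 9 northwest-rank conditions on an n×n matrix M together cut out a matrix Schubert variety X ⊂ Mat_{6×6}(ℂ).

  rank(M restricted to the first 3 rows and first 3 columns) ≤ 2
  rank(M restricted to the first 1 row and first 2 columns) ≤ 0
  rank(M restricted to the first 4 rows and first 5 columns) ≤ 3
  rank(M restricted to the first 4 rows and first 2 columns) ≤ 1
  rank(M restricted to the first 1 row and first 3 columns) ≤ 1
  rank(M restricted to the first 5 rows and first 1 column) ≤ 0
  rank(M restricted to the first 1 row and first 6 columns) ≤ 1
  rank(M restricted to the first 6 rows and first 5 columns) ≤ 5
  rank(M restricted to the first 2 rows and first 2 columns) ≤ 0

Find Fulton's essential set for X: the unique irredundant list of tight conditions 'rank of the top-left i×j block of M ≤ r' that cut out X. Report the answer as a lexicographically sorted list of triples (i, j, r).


Rank table r_w(6×6) implied by the 9 constraints:

  R[1]: 0 | 0 | 1 | 1 | 1 | 1
  R[2]: 0 | 0 | 1 | 2 | 2 | 2
  R[3]: 0 | 1 | 2 | 3 | 3 | 3
  R[4]: 0 | 1 | 2 | 3 | 3 | 4
  R[5]: 0 | 1 | 2 | 3 | 4 | 5
  R[6]: 1 | 2 | 3 | 4 | 5 | 6

giving w = (3, 4, 2, 6, 5, 1) via Δ²R.

3 SE-corners of the 8-cell Rothe diagram give Ess(w):

[(2, 2, 0), (4, 5, 3), (5, 1, 0)]


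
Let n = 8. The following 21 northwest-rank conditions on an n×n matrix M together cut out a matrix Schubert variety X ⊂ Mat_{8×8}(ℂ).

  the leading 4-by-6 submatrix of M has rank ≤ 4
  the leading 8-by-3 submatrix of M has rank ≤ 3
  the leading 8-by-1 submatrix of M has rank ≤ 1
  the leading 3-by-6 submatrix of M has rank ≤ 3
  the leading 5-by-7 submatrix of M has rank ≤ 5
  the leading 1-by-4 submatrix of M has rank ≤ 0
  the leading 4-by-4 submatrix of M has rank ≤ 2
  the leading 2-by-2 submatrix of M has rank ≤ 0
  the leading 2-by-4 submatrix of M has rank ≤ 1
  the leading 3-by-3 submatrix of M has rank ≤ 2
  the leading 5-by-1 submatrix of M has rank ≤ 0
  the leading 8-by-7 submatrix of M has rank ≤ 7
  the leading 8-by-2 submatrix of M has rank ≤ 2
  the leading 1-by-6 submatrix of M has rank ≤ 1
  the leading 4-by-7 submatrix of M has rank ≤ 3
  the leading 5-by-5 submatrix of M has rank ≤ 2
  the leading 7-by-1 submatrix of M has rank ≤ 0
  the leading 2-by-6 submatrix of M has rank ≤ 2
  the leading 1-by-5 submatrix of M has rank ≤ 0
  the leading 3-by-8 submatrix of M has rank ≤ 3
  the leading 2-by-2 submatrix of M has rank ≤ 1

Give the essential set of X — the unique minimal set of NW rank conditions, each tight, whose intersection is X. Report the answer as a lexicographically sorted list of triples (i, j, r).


Recovering R(i,j) via the rank-extension bound from the 21 conditions:

  R[1]: 0 | 0 | 0 | 0 | 0 | 1 | 1 | 1
  R[2]: 0 | 0 | 1 | 1 | 1 | 2 | 2 | 2
  R[3]: 0 | 1 | 2 | 2 | 2 | 3 | 3 | 3
  R[4]: 0 | 1 | 2 | 2 | 2 | 3 | 3 | 4
  R[5]: 0 | 1 | 2 | 2 | 2 | 3 | 4 | 5
  R[6]: 0 | 1 | 2 | 3 | 3 | 4 | 5 | 6
  R[7]: 0 | 1 | 2 | 3 | 4 | 5 | 6 | 7
  R[8]: 1 | 2 | 3 | 4 | 5 | 6 | 7 | 8

reading off 1-entries of Δ²R: w = (6, 3, 2, 8, 7, 4, 5, 1).

ℓ(w)=17; the 5 essential cells (i,j,r):

[(1, 5, 0), (2, 2, 0), (4, 7, 3), (5, 5, 2), (7, 1, 0)]


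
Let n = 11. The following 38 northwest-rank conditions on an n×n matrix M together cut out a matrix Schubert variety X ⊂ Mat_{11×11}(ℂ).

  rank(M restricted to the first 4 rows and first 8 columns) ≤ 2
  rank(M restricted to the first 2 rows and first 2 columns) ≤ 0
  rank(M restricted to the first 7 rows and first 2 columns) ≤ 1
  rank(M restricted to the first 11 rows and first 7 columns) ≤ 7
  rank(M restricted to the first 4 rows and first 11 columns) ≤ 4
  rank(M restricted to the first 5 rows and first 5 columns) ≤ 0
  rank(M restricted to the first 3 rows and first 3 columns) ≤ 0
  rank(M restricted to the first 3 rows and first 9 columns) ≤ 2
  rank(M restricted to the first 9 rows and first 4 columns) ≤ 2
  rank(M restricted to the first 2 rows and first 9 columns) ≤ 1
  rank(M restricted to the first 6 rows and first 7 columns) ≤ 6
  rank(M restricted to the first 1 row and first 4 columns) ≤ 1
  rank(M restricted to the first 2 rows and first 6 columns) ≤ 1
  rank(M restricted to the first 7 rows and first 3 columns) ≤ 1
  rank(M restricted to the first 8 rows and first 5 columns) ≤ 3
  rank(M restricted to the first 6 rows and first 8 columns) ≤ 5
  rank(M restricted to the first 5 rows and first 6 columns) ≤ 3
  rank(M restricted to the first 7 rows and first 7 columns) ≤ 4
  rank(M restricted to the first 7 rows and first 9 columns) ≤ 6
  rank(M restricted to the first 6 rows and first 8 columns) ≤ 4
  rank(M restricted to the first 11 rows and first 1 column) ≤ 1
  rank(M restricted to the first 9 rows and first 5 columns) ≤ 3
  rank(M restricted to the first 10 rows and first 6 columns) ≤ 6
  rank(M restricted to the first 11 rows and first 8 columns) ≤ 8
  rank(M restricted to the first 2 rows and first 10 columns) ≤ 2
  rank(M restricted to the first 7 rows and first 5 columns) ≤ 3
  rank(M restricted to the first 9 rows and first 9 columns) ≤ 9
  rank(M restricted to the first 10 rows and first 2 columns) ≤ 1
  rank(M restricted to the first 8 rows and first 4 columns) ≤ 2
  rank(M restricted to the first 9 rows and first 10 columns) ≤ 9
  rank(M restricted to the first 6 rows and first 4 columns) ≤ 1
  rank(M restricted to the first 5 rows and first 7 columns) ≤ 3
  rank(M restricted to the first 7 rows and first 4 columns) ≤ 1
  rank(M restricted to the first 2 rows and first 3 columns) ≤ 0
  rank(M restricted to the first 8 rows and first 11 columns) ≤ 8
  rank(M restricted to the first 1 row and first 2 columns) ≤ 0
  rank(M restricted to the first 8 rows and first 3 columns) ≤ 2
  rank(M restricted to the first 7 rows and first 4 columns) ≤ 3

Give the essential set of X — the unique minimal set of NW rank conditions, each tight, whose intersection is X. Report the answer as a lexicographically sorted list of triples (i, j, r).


Recovering R(i,j) via the rank-extension bound from the 38 conditions:

  row 1: 0 | 0 | 0 | 0 | 0 | 1 | 1 | 1 | 1 | 1 | 1
  row 2: 0 | 0 | 0 | 0 | 0 | 1 | 1 | 1 | 1 | 2 | 2
  row 3: 0 | 0 | 0 | 0 | 0 | 1 | 2 | 2 | 2 | 3 | 3
  row 4: 0 | 0 | 0 | 0 | 0 | 1 | 2 | 2 | 3 | 4 | 4
  row 5: 0 | 0 | 0 | 0 | 0 | 1 | 2 | 3 | 4 | 5 | 5
  row 6: 1 | 1 | 1 | 1 | 1 | 2 | 3 | 4 | 5 | 6 | 6
  row 7: 1 | 1 | 1 | 1 | 2 | 3 | 4 | 5 | 6 | 7 | 7
  row 8: 1 | 1 | 2 | 2 | 3 | 4 | 5 | 6 | 7 | 8 | 8
  row 9: 1 | 1 | 2 | 2 | 3 | 4 | 5 | 6 | 7 | 8 | 9
  row 10: 1 | 1 | 2 | 3 | 4 | 5 | 6 | 7 | 8 | 9 | 10
  row 11: 1 | 2 | 3 | 4 | 5 | 6 | 7 | 8 | 9 | 10 | 11

hence w(1..11) = (6, 10, 7, 9, 8, 1, 5, 3, 11, 4, 2).

ℓ(w)=36; the 6 essential cells (i,j,r):

[(2, 9, 1), (4, 8, 2), (5, 5, 0), (7, 4, 1), (9, 4, 2), (10, 2, 1)]


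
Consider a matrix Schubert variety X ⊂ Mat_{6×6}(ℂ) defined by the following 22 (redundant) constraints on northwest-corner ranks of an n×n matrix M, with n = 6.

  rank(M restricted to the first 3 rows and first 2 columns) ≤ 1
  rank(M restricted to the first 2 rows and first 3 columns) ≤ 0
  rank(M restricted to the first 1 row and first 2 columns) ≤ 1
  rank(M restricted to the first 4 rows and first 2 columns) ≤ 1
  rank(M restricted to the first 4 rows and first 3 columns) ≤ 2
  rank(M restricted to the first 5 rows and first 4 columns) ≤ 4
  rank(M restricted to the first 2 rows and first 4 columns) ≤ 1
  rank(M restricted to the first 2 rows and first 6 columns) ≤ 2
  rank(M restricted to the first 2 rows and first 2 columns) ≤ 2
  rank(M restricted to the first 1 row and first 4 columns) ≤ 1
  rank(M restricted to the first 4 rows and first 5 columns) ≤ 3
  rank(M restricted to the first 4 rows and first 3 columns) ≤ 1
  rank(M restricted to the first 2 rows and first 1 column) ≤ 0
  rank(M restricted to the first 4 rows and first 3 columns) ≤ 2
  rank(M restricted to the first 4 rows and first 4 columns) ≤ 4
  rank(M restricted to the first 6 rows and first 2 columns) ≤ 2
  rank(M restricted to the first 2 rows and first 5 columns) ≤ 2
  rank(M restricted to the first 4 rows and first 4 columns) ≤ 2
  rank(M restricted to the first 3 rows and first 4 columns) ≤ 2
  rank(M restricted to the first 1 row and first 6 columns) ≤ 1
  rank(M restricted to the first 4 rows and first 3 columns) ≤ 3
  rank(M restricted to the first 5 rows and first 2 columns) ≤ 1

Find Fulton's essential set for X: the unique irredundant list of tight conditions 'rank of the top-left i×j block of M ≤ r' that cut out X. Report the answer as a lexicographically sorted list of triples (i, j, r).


Recovering R(i,j) via the rank-extension bound from the 22 conditions:

  0  0  0  1  1  1
  0  0  0  1  2  2
  1  1  1  2  3  3
  1  1  1  2  3  4
  1  1  2  3  4  5
  1  2  3  4  5  6

second differences of R give the permutation w = (4, 5, 1, 6, 3, 2).

D(w) has 9 cells with 3 SE-corners; essential set:

[(2, 3, 0), (4, 3, 1), (5, 2, 1)]


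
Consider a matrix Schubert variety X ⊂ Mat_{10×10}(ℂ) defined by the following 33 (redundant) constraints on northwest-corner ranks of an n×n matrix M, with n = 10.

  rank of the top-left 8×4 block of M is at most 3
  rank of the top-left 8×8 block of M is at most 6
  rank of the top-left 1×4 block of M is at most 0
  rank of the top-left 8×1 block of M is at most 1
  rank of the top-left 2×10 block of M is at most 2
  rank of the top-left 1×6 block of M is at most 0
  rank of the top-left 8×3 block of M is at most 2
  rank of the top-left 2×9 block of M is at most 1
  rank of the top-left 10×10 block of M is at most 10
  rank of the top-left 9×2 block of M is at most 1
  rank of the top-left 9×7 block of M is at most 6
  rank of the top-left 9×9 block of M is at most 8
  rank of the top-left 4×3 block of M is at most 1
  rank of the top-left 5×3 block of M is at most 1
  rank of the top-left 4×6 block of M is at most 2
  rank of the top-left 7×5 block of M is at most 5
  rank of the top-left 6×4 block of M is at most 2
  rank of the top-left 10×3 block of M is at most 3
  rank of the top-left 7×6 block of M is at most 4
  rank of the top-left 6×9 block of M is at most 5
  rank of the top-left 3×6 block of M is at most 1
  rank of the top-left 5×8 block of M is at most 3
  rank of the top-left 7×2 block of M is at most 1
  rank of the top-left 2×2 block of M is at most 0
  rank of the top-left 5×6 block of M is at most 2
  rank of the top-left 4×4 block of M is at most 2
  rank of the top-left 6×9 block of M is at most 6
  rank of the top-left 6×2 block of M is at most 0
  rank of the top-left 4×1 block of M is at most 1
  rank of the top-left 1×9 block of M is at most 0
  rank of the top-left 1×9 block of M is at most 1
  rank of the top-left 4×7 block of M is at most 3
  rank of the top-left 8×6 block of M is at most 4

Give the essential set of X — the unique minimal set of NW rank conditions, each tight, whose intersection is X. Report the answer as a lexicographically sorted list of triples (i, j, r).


Recovering R(i,j) via the rank-extension bound from the 33 conditions:

  i=1: 0 | 0 | 0 | 0 | 0 | 0 | 0 | 0 | 0 | 1
  i=2: 0 | 0 | 1 | 1 | 1 | 1 | 1 | 1 | 1 | 2
  i=3: 0 | 0 | 1 | 1 | 1 | 1 | 2 | 2 | 2 | 3
  i=4: 0 | 0 | 1 | 2 | 2 | 2 | 3 | 3 | 3 | 4
  i=5: 0 | 0 | 1 | 2 | 2 | 2 | 3 | 3 | 4 | 5
  i=6: 0 | 0 | 1 | 2 | 3 | 3 | 4 | 4 | 5 | 6
  i=7: 1 | 1 | 2 | 3 | 4 | 4 | 5 | 5 | 6 | 7
  i=8: 1 | 1 | 2 | 3 | 4 | 4 | 5 | 6 | 7 | 8
  i=9: 1 | 1 | 2 | 3 | 4 | 5 | 6 | 7 | 8 | 9
  i=10: 1 | 2 | 3 | 4 | 5 | 6 | 7 | 8 | 9 | 10

hence w(1..10) = (10, 3, 7, 4, 9, 5, 1, 8, 6, 2).

Fulton essential set (7 of the 28 Rothe cells):

[(1, 9, 0), (3, 6, 1), (5, 6, 2), (5, 8, 3), (6, 2, 0), (8, 6, 4), (9, 2, 1)]
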